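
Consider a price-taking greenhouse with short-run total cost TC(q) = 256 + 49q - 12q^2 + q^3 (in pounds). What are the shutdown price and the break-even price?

Shutdown price = £13; break-even price = £49

Shutdown price = min AVC. AVC = 49 - 12q + q^2, with vertex at q = 6 and minimum £13.
ATC = 256/q + 49 - 12q + q^2. Setting dATC/dq = −256/q^2 − 12 + 2q = 0 gives q = 8 (since 2·8^3 − 12·8^2 = 256).
min ATC = 256/8 + 49 − 12·8 + 8^2 = £49. That is the break-even price.
Between these two prices the firm operates at a loss; above £49 it earns a profit.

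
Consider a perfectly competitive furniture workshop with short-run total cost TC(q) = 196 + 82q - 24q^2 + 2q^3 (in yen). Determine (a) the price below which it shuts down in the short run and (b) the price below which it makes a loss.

AVC = 82 - 24q + 2q^2; minimized at q = 6, giving min AVC = ¥10. That is the shutdown price.
ATC = 196/q + 82 - 24q + 2q^2. Setting dATC/dq = −196/q^2 − 24 + 4q = 0 gives q = 7 (since 4·7^3 − 24·7^2 = 196).
min ATC = 196/7 + 82 − 24·7 + 2·7^2 = ¥40. That is the break-even price.
For ¥10 ≤ P < ¥40 the firm produces at a loss; below ¥10 it shuts down.

Shutdown price = ¥10; break-even price = ¥40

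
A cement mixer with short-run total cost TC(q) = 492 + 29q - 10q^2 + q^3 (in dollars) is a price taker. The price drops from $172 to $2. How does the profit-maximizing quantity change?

MC = 29 - 20q + 3q^2; the shutdown threshold is min AVC = $4 (at q = 5).
With P = $172 above the shutdown price, P = MC gives q = 11.
At P = $2 < min AVC = $4, price no longer covers variable cost at any output, so the firm shuts down: q = 0.

Output falls from 11 to 0 (the firm shuts down)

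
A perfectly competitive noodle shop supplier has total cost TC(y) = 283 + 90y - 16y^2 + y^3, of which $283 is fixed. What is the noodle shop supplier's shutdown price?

The shutdown price is the minimum of AVC. VC = 90y - 16y^2 + y^3, so AVC = 90 - 16y + y^2.
At the minimum of AVC, MC = AVC. MC = 90 - 32y + 3y^2; setting MC = AVC gives 2y^2 - 16y = 0, so y = 8. min AVC = 26.
For P < $26 the firm produces nothing.

$26 per unit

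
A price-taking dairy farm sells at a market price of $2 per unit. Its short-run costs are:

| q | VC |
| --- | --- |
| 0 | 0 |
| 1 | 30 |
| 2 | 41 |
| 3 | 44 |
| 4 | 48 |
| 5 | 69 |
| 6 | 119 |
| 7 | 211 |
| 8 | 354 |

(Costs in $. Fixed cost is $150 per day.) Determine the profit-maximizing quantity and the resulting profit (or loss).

q = 0 (shut down); profit = -$150

Profit at each row (π = 2q − TC): q=0: -150; q=1: -178; q=2: -187; q=3: -188; q=4: -190; q=5: -209; q=6: -257; q=7: -347; q=8: -488.
Profit is highest at q = 0. Equivalently, the lowest AVC in the table is 48/4 ≈ $12 at q = 4, and P = $2 falls below it — price never covers variable cost, so the firm shuts down and loses only its fixed cost.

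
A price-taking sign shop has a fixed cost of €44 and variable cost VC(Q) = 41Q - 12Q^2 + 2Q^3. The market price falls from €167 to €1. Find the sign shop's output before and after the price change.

Output falls from 7 to 0 (the firm shuts down)

AVC = 41 - 12Q + 2Q^2, minimized at Q = 3 where min AVC = €23. MC = 41 - 24Q + 6Q^2.
With P = €167 above the shutdown price, P = MC gives Q = 7.
At P = €1 < min AVC = €23, price no longer covers variable cost at any output, so the firm shuts down: Q = 0.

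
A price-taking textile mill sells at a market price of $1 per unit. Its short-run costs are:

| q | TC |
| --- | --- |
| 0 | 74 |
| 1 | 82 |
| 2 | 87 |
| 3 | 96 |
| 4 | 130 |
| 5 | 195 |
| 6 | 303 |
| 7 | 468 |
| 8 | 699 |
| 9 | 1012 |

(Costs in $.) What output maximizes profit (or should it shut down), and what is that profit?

q = 0 (shut down); profit = -$74

Compute π = P·q − TC at each output: q=0: -74; q=1: -81; q=2: -85; q=3: -93; q=4: -126; q=5: -190; q=6: -297; q=7: -461; q=8: -691; q=9: -1003.
Profit is highest at q = 0. Equivalently, the lowest AVC in the table is 13/2 ≈ $6.50 at q = 2, and P = $1 falls below it — price never covers variable cost, so the firm shuts down and loses only its fixed cost.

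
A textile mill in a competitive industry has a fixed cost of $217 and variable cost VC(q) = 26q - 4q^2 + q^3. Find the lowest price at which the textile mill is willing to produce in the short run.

Short-run supply begins at min AVC. From VC = 26q - 4q^2 + q^3, AVC = 26 - 4q + q^2.
dAVC/dq = -4 + 2q = 0 gives q = 2. min AVC = 26 - 4·2 + 2^2 = 22.
So the shutdown price is $22.

$22 per unit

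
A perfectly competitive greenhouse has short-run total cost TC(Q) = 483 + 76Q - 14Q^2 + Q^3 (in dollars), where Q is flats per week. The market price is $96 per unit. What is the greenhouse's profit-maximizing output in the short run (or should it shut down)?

Produce at Q = 10

Strip out fixed cost: VC = 76Q - 14Q^2 + Q^3. Then AVC = 76 - 14Q + Q^2 and MC = 76 - 28Q + 3Q^2.
The AVC parabola has its vertex at Q = 14/2 = 7, where AVC = 76 - 14·7 + 7^2 = $27.
P = $96 exceeds min AVC = $27, so the firm stays open.
Set P = MC: 96 = 76 - 28Q + 3Q^2 → -20 - 28Q + 3Q^2 = 0. The roots are Q = -2/3 and Q = 10; the profit-maximizing output is on the rising part of MC, so Q* = 10.
Check: AVC at Q = 10 is $36 ≤ P, so revenue covers variable cost.
Profit = P·Q − TC = 96·10 − 843 = $117.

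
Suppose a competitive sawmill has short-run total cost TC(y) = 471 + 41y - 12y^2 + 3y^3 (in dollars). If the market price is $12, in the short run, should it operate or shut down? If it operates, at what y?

Variable cost is VC = 41y - 12y^2 + 3y^3, so AVC = VC/y = 41 - 12y + 3y^2 and MC = dTC/dy = 41 - 24y + 9y^2.
AVC is minimized where dAVC/dy = -12 + 6y = 0, at y = 2; min AVC = 41 - 12·2 + 3·2^2 = $29.
With P < min AVC ($12 < $29), every unit sold adds to the loss.
Best response: produce nothing and absorb the $471 fixed cost.

Shut down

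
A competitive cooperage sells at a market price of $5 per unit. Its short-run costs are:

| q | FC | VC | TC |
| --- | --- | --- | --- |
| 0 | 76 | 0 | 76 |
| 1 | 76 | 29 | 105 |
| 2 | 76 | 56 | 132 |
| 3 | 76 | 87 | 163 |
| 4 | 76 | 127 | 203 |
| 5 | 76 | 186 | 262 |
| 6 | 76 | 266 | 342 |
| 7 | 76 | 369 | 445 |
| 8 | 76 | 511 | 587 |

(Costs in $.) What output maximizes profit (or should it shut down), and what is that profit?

q = 0 (shut down); profit = -$76

Profit at each row (π = 5q − TC): q=0: -76; q=1: -100; q=2: -122; q=3: -148; q=4: -183; q=5: -237; q=6: -312; q=7: -410; q=8: -547.
Profit is highest at q = 0. Equivalently, the lowest AVC in the table is 56/2 ≈ $28 at q = 2, and P = $5 falls below it — price never covers variable cost, so the firm shuts down and loses only its fixed cost.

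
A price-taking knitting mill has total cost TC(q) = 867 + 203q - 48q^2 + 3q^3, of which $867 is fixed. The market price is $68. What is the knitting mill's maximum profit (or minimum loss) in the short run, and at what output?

Profit = -$381 at q = 9

AVC = 203 - 48q + 3q^2; min AVC = $11 at q = 8. Since P = $68 ≥ min AVC, the firm produces.
With MC = 203 - 96q + 9q^2, P = MC on the upward-sloping part at q* = 9.
TR = 68·9 = 612. TC = 867 + 126 = 993. Profit = 612 − 993 = -$381.
By producing, the firm covers all variable cost plus $486 of fixed cost; shutting down would lose the full $867.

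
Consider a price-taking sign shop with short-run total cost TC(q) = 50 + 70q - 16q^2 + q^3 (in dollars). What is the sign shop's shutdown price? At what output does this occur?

Short-run supply begins at min AVC. From VC = 70q - 16q^2 + q^3, AVC = 70 - 16q + q^2.
At the minimum of AVC, MC = AVC. MC = 70 - 32q + 3q^2; setting MC = AVC gives 2q^2 - 16q = 0, so q = 8. min AVC = 6.
For P < $6 the firm produces nothing.

$6 per unit, at q = 8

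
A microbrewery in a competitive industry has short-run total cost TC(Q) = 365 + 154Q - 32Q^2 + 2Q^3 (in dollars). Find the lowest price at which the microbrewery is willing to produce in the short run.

The firm shuts down when price falls below the minimum of average variable cost. AVC = VC/Q = 154 - 32Q + 2Q^2.
At the minimum of AVC, MC = AVC. MC = 154 - 64Q + 6Q^2; setting MC = AVC gives 4Q^2 - 32Q = 0, so Q = 8. min AVC = 26.
For P < $26 the firm produces nothing.

$26 per unit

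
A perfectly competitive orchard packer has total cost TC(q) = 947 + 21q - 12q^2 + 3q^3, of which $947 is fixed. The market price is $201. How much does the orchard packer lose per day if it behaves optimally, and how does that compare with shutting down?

AVC = 21 - 12q + 3q^2 has its minimum $9 at q = 2; price $201 clears that bar, so the firm operates.
MC = 21 - 24q + 9q^2. Setting P = MC and taking the root on the rising branch gives q* = 6.
TR = 201·6 = 1206. TC = 947 + 342 = 1289. Profit = 1206 − 1289 = -$83.
Shutting down would mean losing the fixed cost of $947, so operating at a loss of $83 is better by $864.

Profit = -$83 at q = 6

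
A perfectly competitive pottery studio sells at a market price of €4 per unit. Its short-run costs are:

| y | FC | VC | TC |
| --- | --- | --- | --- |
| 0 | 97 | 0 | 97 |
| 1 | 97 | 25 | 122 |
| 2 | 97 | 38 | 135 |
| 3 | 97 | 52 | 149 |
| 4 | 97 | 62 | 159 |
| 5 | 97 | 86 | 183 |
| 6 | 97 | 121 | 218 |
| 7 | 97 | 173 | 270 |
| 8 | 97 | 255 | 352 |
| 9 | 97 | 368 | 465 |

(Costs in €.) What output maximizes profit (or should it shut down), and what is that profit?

y = 0 (shut down); profit = -€97

Profit at each row (π = 4y − TC): y=0: -97; y=1: -118; y=2: -127; y=3: -137; y=4: -143; y=5: -163; y=6: -194; y=7: -242; y=8: -320; y=9: -429.
Profit is highest at y = 0. Equivalently, the lowest AVC in the table is 62/4 ≈ €15.50 at y = 4, and P = €4 falls below it — price never covers variable cost, so the firm shuts down and loses only its fixed cost.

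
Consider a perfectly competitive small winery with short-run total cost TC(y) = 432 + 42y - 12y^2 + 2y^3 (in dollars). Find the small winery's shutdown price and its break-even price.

Shutdown price = $24; break-even price = $114

AVC = 42 - 12y + 2y^2; minimized at y = 3, giving min AVC = $24. That is the shutdown price.
ATC = 432/y + 42 - 12y + 2y^2. Setting dATC/dy = −432/y^2 − 12 + 4y = 0 gives y = 6 (since 4·6^3 − 12·6^2 = 432).
min ATC = 432/6 + 42 − 12·6 + 2·6^2 = $114. That is the break-even price.
Between these two prices the firm operates at a loss; above $114 it earns a profit.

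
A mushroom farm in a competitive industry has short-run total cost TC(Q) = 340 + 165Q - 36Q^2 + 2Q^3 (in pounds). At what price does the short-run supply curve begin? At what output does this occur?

Short-run supply begins at min AVC. From VC = 165Q - 36Q^2 + 2Q^3, AVC = 165 - 36Q + 2Q^2.
At the minimum of AVC, MC = AVC. MC = 165 - 72Q + 6Q^2; setting MC = AVC gives 4Q^2 - 36Q = 0, so Q = 9. min AVC = 3.
So the shutdown price is £3.

£3 per unit, at Q = 9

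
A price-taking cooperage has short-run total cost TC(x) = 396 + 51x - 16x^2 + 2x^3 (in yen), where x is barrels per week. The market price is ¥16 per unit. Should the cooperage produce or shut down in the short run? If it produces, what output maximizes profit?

Shut down

Strip out fixed cost: VC = 51x - 16x^2 + 2x^3. Then AVC = 51 - 16x + 2x^2 and MC = 51 - 32x + 6x^2.
AVC hits its minimum where MC = AVC, at x = 4, giving min AVC = 51 - 16·4 + 2·4^2 = ¥19.
P = ¥16 lies below min AVC = ¥19; no output level covers variable cost.
The firm minimizes its loss by shutting down and losing only its fixed cost of ¥396.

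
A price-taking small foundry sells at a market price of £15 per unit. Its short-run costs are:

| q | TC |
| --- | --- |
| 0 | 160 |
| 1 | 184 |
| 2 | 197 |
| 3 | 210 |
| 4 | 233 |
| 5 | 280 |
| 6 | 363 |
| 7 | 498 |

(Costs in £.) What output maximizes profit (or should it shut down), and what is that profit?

Tabulate TR − TC: q=0: -160; q=1: -169; q=2: -167; q=3: -165; q=4: -173; q=5: -205; q=6: -273; q=7: -393.
Profit is highest at q = 0. Equivalently, the lowest AVC in the table is 50/3 ≈ £16.67 at q = 3, and P = £15 falls below it — price never covers variable cost, so the firm shuts down and loses only its fixed cost.

q = 0 (shut down); profit = -£160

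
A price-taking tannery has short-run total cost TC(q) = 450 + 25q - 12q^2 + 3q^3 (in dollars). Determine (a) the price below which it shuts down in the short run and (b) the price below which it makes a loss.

Shutdown price = $13; break-even price = $130

AVC = 25 - 12q + 3q^2; minimized at q = 2, giving min AVC = $13. That is the shutdown price.
ATC = 450/q + 25 - 12q + 3q^2. Setting dATC/dq = −450/q^2 − 12 + 6q = 0 gives q = 5 (since 6·5^3 − 12·5^2 = 450).
min ATC = 450/5 + 25 − 12·5 + 3·5^2 = $130. That is the break-even price.
Between these two prices the firm operates at a loss; above $130 it earns a profit.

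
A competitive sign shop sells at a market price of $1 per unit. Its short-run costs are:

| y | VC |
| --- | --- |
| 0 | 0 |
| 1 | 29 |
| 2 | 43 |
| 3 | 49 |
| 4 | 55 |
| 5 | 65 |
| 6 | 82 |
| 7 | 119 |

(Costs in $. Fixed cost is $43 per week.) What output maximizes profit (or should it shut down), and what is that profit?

y = 0 (shut down); profit = -$43

Profit at each row (π = 1y − TC): y=0: -43; y=1: -71; y=2: -84; y=3: -89; y=4: -94; y=5: -103; y=6: -119; y=7: -155.
Profit is highest at y = 0. Equivalently, the lowest AVC in the table is 65/5 ≈ $13 at y = 5, and P = $1 falls below it — price never covers variable cost, so the firm shuts down and loses only its fixed cost.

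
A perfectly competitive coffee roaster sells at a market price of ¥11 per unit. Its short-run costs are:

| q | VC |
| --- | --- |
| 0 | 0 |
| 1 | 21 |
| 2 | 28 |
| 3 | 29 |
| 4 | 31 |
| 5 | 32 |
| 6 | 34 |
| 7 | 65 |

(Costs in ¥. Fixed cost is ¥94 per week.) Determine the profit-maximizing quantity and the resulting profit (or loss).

q = 6; profit = -¥62

Tabulate TR − TC: q=0: -94; q=1: -104; q=2: -100; q=3: -90; q=4: -81; q=5: -71; q=6: -62; q=7: -82.
Profit is maximized at q = 6. AVC there is 34/6 = ¥5.67 ≤ P, so producing beats shutting down (which would give -¥94).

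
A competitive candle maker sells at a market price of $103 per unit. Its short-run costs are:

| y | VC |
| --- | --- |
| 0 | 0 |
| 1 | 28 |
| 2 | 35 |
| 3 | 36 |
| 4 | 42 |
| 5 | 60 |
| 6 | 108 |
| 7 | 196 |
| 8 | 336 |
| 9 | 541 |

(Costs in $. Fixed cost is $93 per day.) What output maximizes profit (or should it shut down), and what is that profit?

Tabulate TR − TC: y=0: -93; y=1: -18; y=2: 78; y=3: 180; y=4: 277; y=5: 362; y=6: 417; y=7: 432; y=8: 395; y=9: 293.
Profit is maximized at y = 7. AVC there is 196/7 = $28 ≤ P, so producing beats shutting down (which would give -$93).

y = 7; profit = $432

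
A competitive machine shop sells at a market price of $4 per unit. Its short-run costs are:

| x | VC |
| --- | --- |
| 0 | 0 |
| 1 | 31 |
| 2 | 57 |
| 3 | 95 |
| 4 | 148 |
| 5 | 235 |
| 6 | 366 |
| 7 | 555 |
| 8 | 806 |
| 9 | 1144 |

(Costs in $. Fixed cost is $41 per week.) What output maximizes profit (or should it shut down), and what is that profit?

x = 0 (shut down); profit = -$41

Compute π = P·x − TC at each output: x=0: -41; x=1: -68; x=2: -90; x=3: -124; x=4: -173; x=5: -256; x=6: -383; x=7: -568; x=8: -815; x=9: -1149.
Profit is highest at x = 0. Equivalently, the lowest AVC in the table is 57/2 ≈ $28.50 at x = 2, and P = $4 falls below it — price never covers variable cost, so the firm shuts down and loses only its fixed cost.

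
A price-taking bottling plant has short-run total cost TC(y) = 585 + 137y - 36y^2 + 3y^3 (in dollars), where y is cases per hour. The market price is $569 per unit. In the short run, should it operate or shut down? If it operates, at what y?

From TC, MC = TC'(y) = 137 - 72y + 9y^2 and AVC = VC/y = 137 - 36y + 3y^2.
AVC hits its minimum where MC = AVC, at y = 6, giving min AVC = 137 - 36·6 + 3·6^2 = $29.
Since P = $569 ≥ min AVC = $29, price covers variable cost and the firm should produce.
Solving P = MC: -432 - 72y + 9y^2 = 0 ⇒ y = -4 or 12. On the upward-sloping branch, y* = 12.
Check: AVC at y = 12 is $137 ≤ P, so revenue covers variable cost.
Profit = P·y − TC = 569·12 − 2229 = $4599.

Produce at y = 12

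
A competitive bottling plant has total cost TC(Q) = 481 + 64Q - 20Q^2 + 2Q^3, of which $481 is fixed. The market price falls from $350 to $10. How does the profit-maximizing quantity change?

Output falls from 11 to 0 (the firm shuts down)

MC = 64 - 40Q + 6Q^2; the shutdown threshold is min AVC = $14 (at Q = 5).
With P = $350 above the shutdown price, P = MC gives Q = 11.
At P = $10 < min AVC = $14, price no longer covers variable cost at any output, so the firm shuts down: Q = 0.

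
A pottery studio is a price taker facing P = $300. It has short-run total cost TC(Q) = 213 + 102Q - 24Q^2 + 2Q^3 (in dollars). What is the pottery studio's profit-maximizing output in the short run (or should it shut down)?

Produce at Q = 11

Strip out fixed cost: VC = 102Q - 24Q^2 + 2Q^3. Then AVC = 102 - 24Q + 2Q^2 and MC = 102 - 48Q + 6Q^2.
AVC hits its minimum where MC = AVC, at Q = 6, giving min AVC = 102 - 24·6 + 2·6^2 = $30.
Because $300 ≥ $30, revenue can cover variable cost; the firm operates.
Solving P = MC: -198 - 48Q + 6Q^2 = 0 ⇒ Q = -3 or 11. On the upward-sloping branch, Q* = 11.
Check: AVC at Q = 11 is $80 ≤ P, so revenue covers variable cost.
Profit = P·Q − TC = 300·11 − 1093 = $2207.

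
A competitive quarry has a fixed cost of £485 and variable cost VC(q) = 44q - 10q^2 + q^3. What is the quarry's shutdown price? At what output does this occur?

Short-run supply begins at min AVC. From VC = 44q - 10q^2 + q^3, AVC = 44 - 10q + q^2.
dAVC/dq = -10 + 2q = 0 gives q = 5. min AVC = 44 - 10·5 + 5^2 = 19.
So the shutdown price is £19.

£19 per unit, at q = 5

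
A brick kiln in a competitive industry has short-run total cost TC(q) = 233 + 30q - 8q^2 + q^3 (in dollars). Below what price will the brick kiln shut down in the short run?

Short-run supply begins at min AVC. From VC = 30q - 8q^2 + q^3, AVC = 30 - 8q + q^2.
At the minimum of AVC, MC = AVC. MC = 30 - 16q + 3q^2; setting MC = AVC gives 2q^2 - 8q = 0, so q = 4. min AVC = 14.
So the shutdown price is $14.

$14 per unit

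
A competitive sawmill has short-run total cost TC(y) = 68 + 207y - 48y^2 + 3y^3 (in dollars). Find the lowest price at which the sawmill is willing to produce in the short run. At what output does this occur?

$15 per unit, at y = 8

The firm shuts down when price falls below the minimum of average variable cost. AVC = VC/y = 207 - 48y + 3y^2.
At the minimum of AVC, MC = AVC. MC = 207 - 96y + 9y^2; setting MC = AVC gives 6y^2 - 48y = 0, so y = 8. min AVC = 15.
For P < $15 the firm produces nothing.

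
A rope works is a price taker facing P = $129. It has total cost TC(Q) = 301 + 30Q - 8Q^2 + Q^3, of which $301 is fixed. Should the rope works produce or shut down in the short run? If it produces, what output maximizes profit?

From TC, MC = TC'(Q) = 30 - 16Q + 3Q^2 and AVC = VC/Q = 30 - 8Q + Q^2.
AVC is minimized where dAVC/dQ = -8 + 2Q = 0, at Q = 4; min AVC = 30 - 8·4 + 4^2 = $14.
Since P = $129 ≥ min AVC = $14, price covers variable cost and the firm should produce.
Set P = MC: 129 = 30 - 16Q + 3Q^2 → -99 - 16Q + 3Q^2 = 0. The roots are Q = -11/3 and Q = 9; the profit-maximizing output is on the rising part of MC, so Q* = 9.
Check: AVC at Q = 9 is $39 ≤ P, so revenue covers variable cost.
Profit = P·Q − TC = 129·9 − 652 = $509.

Produce at Q = 9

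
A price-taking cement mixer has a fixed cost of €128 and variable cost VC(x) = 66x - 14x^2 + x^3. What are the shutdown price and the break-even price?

Shutdown price = €17; break-even price = €34

AVC = 66 - 14x + x^2; minimized at x = 7, giving min AVC = €17. That is the shutdown price.
ATC = 128/x + 66 - 14x + x^2. Setting dATC/dx = −128/x^2 − 14 + 2x = 0 gives x = 8 (since 2·8^3 − 14·8^2 = 128).
min ATC = 128/8 + 66 − 14·8 + 8^2 = €34. That is the break-even price.
For €17 ≤ P < €34 the firm produces at a loss; below €17 it shuts down.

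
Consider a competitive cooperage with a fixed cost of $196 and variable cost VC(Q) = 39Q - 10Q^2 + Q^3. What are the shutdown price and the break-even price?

AVC = 39 - 10Q + Q^2; minimized at Q = 5, giving min AVC = $14. That is the shutdown price.
ATC = 196/Q + 39 - 10Q + Q^2. Setting dATC/dQ = −196/Q^2 − 10 + 2Q = 0 gives Q = 7 (since 2·7^3 − 10·7^2 = 196).
min ATC = 196/7 + 39 − 10·7 + 7^2 = $46. That is the break-even price.
Between these two prices the firm operates at a loss; above $46 it earns a profit.

Shutdown price = $14; break-even price = $46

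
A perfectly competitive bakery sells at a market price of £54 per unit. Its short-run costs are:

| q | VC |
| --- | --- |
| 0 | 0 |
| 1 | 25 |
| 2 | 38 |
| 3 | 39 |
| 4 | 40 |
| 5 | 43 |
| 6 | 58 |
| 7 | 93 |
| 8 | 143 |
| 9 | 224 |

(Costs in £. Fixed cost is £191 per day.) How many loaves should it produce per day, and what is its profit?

Compute π = P·q − TC at each output: q=0: -191; q=1: -162; q=2: -121; q=3: -68; q=4: -15; q=5: 36; q=6: 75; q=7: 94; q=8: 98; q=9: 71.
Profit is maximized at q = 8. AVC there is 143/8 = £17.88 ≤ P, so producing beats shutting down (which would give -£191).

q = 8; profit = £98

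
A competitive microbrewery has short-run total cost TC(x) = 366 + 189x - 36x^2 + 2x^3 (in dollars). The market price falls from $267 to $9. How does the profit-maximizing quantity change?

Output falls from 13 to 0 (the firm shuts down)

AVC = 189 - 36x + 2x^2, minimized at x = 9 where min AVC = $27. MC = 189 - 72x + 6x^2.
At P = $267 ≥ min AVC, set P = MC on the rising branch: x = 13.
At P = $9 < min AVC = $27, price no longer covers variable cost at any output, so the firm shuts down: x = 0.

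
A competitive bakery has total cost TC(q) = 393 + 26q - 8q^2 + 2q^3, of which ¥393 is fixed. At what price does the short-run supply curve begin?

¥18 per unit

The shutdown price is the minimum of AVC. VC = 26q - 8q^2 + 2q^3, so AVC = 26 - 8q + 2q^2.
dAVC/dq = -8 + 4q = 0 gives q = 2. min AVC = 26 - 8·2 + 2·2^2 = 18.
The firm shuts down for any P below ¥18.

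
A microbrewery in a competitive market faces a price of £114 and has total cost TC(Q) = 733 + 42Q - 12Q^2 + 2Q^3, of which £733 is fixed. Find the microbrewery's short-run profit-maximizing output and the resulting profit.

AVC = 42 - 12Q + 2Q^2 has its minimum £24 at Q = 3; price £114 clears that bar, so the firm operates.
With MC = 42 - 24Q + 6Q^2, P = MC on the upward-sloping part at Q* = 6.
TR = 114·6 = 684. TC = 733 + 252 = 985. Profit = 684 − 985 = -£301.
That loss of £301 beats the £733 the firm would lose by shutting down; producing recovers £432 of fixed cost.

Profit = -£301 at Q = 6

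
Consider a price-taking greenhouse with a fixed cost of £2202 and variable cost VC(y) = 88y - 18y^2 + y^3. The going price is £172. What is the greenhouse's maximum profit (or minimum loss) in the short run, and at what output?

AVC = 88 - 18y + y^2 has its minimum £7 at y = 9; price £172 clears that bar, so the firm operates.
With MC = 88 - 36y + 3y^2, P = MC on the upward-sloping part at y* = 14.
TR = 172·14 = 2408. TC = 2202 + 448 = 2650. Profit = 2408 − 2650 = -£242.
Shutting down would mean losing the fixed cost of £2202, so operating at a loss of £242 is better by £1960.

Profit = -£242 at y = 14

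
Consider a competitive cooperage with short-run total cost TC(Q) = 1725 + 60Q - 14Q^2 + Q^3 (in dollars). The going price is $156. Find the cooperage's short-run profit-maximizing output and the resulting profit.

AVC = 60 - 14Q + Q^2 has its minimum $11 at Q = 7; price $156 clears that bar, so the firm operates.
MC = 60 - 28Q + 3Q^2. Setting P = MC and taking the root on the rising branch gives Q* = 12.
TR = 156·12 = 1872. TC = 1725 + 432 = 2157. Profit = 1872 − 2157 = -$285.
Shutting down would mean losing the fixed cost of $1725, so operating at a loss of $285 is better by $1440.

Profit = -$285 at Q = 12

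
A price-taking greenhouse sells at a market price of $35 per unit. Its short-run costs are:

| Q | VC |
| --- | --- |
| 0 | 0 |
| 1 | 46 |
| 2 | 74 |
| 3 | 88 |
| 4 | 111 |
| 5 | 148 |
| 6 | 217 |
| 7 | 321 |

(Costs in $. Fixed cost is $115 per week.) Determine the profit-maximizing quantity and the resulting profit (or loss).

Profit at each row (π = 35Q − TC): Q=0: -115; Q=1: -126; Q=2: -119; Q=3: -98; Q=4: -86; Q=5: -88; Q=6: -122; Q=7: -191.
Profit is maximized at Q = 4. AVC there is 111/4 = $27.75 ≤ P, so producing beats shutting down (which would give -$115).

Q = 4; profit = -$86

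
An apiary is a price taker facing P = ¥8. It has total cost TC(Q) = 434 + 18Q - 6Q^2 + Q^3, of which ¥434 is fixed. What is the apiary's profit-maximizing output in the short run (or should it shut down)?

From TC, MC = TC'(Q) = 18 - 12Q + 3Q^2 and AVC = VC/Q = 18 - 6Q + Q^2.
AVC is minimized where dAVC/dQ = -6 + 2Q = 0, at Q = 3; min AVC = 18 - 6·3 + 3^2 = ¥9.
P = ¥8 lies below min AVC = ¥9; no output level covers variable cost.
Best response: produce nothing and absorb the ¥434 fixed cost.

Shut down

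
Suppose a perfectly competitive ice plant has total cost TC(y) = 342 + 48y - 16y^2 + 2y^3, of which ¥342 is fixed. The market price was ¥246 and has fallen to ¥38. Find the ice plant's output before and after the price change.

AVC = 48 - 16y + 2y^2, minimized at y = 4 where min AVC = ¥16. MC = 48 - 32y + 6y^2.
At P = ¥246 ≥ min AVC, set P = MC on the rising branch: y = 9.
At P = ¥38 ≥ min AVC, set P = MC: y = 5. The firm stays open but cuts output.

Output falls from 9 to 5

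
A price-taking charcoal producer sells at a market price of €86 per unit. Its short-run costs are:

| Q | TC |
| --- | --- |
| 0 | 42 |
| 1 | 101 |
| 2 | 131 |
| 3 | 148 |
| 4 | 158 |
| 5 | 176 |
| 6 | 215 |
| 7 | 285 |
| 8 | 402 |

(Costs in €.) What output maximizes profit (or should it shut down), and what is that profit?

Compute π = P·Q − TC at each output: Q=0: -42; Q=1: -15; Q=2: 41; Q=3: 110; Q=4: 186; Q=5: 254; Q=6: 301; Q=7: 317; Q=8: 286.
Profit is maximized at Q = 7. AVC there is 243/7 = €34.71 ≤ P, so producing beats shutting down (which would give -€42).

Q = 7; profit = €317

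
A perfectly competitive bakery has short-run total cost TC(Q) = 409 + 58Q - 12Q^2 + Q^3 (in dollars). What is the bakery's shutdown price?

The shutdown price is the minimum of AVC. VC = 58Q - 12Q^2 + Q^3, so AVC = 58 - 12Q + Q^2.
At the minimum of AVC, MC = AVC. MC = 58 - 24Q + 3Q^2; setting MC = AVC gives 2Q^2 - 12Q = 0, so Q = 6. min AVC = 22.
For P < $22 the firm produces nothing.

$22 per unit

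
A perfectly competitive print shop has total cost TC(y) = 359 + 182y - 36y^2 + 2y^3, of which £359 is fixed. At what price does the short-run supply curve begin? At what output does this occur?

£20 per unit, at y = 9

Short-run supply begins at min AVC. From VC = 182y - 36y^2 + 2y^3, AVC = 182 - 36y + 2y^2.
At the minimum of AVC, MC = AVC. MC = 182 - 72y + 6y^2; setting MC = AVC gives 4y^2 - 36y = 0, so y = 9. min AVC = 20.
So the shutdown price is £20.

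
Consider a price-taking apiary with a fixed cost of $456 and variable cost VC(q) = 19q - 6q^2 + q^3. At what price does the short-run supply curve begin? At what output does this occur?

The shutdown price is the minimum of AVC. VC = 19q - 6q^2 + q^3, so AVC = 19 - 6q + q^2.
dAVC/dq = -6 + 2q = 0 gives q = 3. min AVC = 19 - 6·3 + 3^2 = 10.
For P < $10 the firm produces nothing.

$10 per unit, at q = 3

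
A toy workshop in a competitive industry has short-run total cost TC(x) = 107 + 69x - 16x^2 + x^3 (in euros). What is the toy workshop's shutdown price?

€5 per unit

Short-run supply begins at min AVC. From VC = 69x - 16x^2 + x^3, AVC = 69 - 16x + x^2.
dAVC/dx = -16 + 2x = 0 gives x = 8. min AVC = 69 - 16·8 + 8^2 = 5.
For P < €5 the firm produces nothing.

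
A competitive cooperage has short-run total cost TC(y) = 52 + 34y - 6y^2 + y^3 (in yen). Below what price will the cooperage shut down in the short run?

Short-run supply begins at min AVC. From VC = 34y - 6y^2 + y^3, AVC = 34 - 6y + y^2.
At the minimum of AVC, MC = AVC. MC = 34 - 12y + 3y^2; setting MC = AVC gives 2y^2 - 6y = 0, so y = 3. min AVC = 25.
So the shutdown price is ¥25.

¥25 per unit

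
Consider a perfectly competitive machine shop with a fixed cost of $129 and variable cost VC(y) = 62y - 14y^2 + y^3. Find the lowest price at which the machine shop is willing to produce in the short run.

$13 per unit

Short-run supply begins at min AVC. From VC = 62y - 14y^2 + y^3, AVC = 62 - 14y + y^2.
dAVC/dy = -14 + 2y = 0 gives y = 7. min AVC = 62 - 14·7 + 7^2 = 13.
The firm shuts down for any P below $13.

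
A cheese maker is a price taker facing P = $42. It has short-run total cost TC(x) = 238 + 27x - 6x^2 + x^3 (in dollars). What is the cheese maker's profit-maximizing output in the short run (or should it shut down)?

Produce at x = 5

Variable cost is VC = 27x - 6x^2 + x^3, so AVC = VC/x = 27 - 6x + x^2 and MC = dTC/dx = 27 - 12x + 3x^2.
AVC is minimized where dAVC/dx = -6 + 2x = 0, at x = 3; min AVC = 27 - 6·3 + 3^2 = $18.
Because $42 ≥ $18, revenue can cover variable cost; the firm operates.
P = MC gives -15 - 12x + 3x^2 = 0, with roots -1 and 5. Take the larger (rising MC): x* = 5.
Check: AVC at x = 5 is $22 ≤ P, so revenue covers variable cost.
Profit = P·x − TC = 42·5 − 348 = -$138, a loss, but smaller than the $238 fixed cost the firm would lose by shutting down.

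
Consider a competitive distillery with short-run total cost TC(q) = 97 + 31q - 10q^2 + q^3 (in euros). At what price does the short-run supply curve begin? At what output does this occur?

€6 per unit, at q = 5

The shutdown price is the minimum of AVC. VC = 31q - 10q^2 + q^3, so AVC = 31 - 10q + q^2.
At the minimum of AVC, MC = AVC. MC = 31 - 20q + 3q^2; setting MC = AVC gives 2q^2 - 10q = 0, so q = 5. min AVC = 6.
For P < €6 the firm produces nothing.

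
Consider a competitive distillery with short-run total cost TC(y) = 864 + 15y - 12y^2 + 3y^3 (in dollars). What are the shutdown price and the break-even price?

Shutdown price = min AVC. AVC = 15 - 12y + 3y^2, with vertex at y = 2 and minimum $3.
ATC = 864/y + 15 - 12y + 3y^2. Setting dATC/dy = −864/y^2 − 12 + 6y = 0 gives y = 6 (since 6·6^3 − 12·6^2 = 864).
min ATC = 864/6 + 15 − 12·6 + 3·6^2 = $195. That is the break-even price.
For $3 ≤ P < $195 the firm produces at a loss; below $3 it shuts down.

Shutdown price = $3; break-even price = $195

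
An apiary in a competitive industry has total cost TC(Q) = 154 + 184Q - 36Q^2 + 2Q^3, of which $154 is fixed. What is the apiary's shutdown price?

$22 per unit

The firm shuts down when price falls below the minimum of average variable cost. AVC = VC/Q = 184 - 36Q + 2Q^2.
At the minimum of AVC, MC = AVC. MC = 184 - 72Q + 6Q^2; setting MC = AVC gives 4Q^2 - 36Q = 0, so Q = 9. min AVC = 22.
For P < $22 the firm produces nothing.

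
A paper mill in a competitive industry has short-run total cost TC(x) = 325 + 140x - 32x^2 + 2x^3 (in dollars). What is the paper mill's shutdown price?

The shutdown price is the minimum of AVC. VC = 140x - 32x^2 + 2x^3, so AVC = 140 - 32x + 2x^2.
dAVC/dx = -32 + 4x = 0 gives x = 8. min AVC = 140 - 32·8 + 2·8^2 = 12.
For P < $12 the firm produces nothing.

$12 per unit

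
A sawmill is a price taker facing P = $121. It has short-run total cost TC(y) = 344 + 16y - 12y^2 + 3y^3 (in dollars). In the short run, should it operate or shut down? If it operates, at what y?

From TC, MC = TC'(y) = 16 - 24y + 9y^2 and AVC = VC/y = 16 - 12y + 3y^2.
AVC is minimized where dAVC/dy = -12 + 6y = 0, at y = 2; min AVC = 16 - 12·2 + 3·2^2 = $4.
Since P = $121 ≥ min AVC = $4, price covers variable cost and the firm should produce.
Set P = MC: 121 = 16 - 24y + 9y^2 → -105 - 24y + 9y^2 = 0. The roots are y = -7/3 and y = 5; the profit-maximizing output is on the rising part of MC, so y* = 5.
Check: AVC at y = 5 is $31 ≤ P, so revenue covers variable cost.
Profit = P·y − TC = 121·5 − 499 = $106.

Produce at y = 5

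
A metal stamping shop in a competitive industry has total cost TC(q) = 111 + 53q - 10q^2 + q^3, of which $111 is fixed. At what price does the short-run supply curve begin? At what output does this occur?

$28 per unit, at q = 5

The shutdown price is the minimum of AVC. VC = 53q - 10q^2 + q^3, so AVC = 53 - 10q + q^2.
dAVC/dq = -10 + 2q = 0 gives q = 5. min AVC = 53 - 10·5 + 5^2 = 28.
So the shutdown price is $28.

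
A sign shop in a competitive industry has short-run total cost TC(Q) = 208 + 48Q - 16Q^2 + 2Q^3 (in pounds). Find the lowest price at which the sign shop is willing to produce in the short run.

Short-run supply begins at min AVC. From VC = 48Q - 16Q^2 + 2Q^3, AVC = 48 - 16Q + 2Q^2.
dAVC/dQ = -16 + 4Q = 0 gives Q = 4. min AVC = 48 - 16·4 + 2·4^2 = 16.
So the shutdown price is £16.

£16 per unit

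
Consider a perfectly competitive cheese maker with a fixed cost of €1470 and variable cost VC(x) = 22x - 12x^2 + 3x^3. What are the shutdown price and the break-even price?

Shutdown price = €10; break-even price = €295

Shutdown price = min AVC. AVC = 22 - 12x + 3x^2, with vertex at x = 2 and minimum €10.
ATC = 1470/x + 22 - 12x + 3x^2. Setting dATC/dx = −1470/x^2 − 12 + 6x = 0 gives x = 7 (since 6·7^3 − 12·7^2 = 1470).
min ATC = 1470/7 + 22 − 12·7 + 3·7^2 = €295. That is the break-even price.
Between these two prices the firm operates at a loss; above €295 it earns a profit.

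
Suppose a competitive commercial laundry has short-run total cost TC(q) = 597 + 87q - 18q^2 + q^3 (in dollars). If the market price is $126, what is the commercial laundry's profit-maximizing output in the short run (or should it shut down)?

Produce at q = 13

Variable cost is VC = 87q - 18q^2 + q^3, so AVC = VC/q = 87 - 18q + q^2 and MC = dTC/dq = 87 - 36q + 3q^2.
AVC hits its minimum where MC = AVC, at q = 9, giving min AVC = 87 - 18·9 + 9^2 = $6.
Since P = $126 ≥ min AVC = $6, price covers variable cost and the firm should produce.
Set P = MC: 126 = 87 - 36q + 3q^2 → -39 - 36q + 3q^2 = 0. The roots are q = -1 and q = 13; the profit-maximizing output is on the rising part of MC, so q* = 13.
Check: AVC at q = 13 is $22 ≤ P, so revenue covers variable cost.
Profit = P·q − TC = 126·13 − 883 = $755.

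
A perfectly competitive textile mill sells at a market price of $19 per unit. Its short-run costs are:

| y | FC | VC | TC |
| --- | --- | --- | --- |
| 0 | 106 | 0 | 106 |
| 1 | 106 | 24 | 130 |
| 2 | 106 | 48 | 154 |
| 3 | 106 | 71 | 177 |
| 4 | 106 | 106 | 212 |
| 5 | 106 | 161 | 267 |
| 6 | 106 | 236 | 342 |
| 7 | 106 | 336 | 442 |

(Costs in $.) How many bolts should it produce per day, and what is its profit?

Tabulate TR − TC: y=0: -106; y=1: -111; y=2: -116; y=3: -120; y=4: -136; y=5: -172; y=6: -228; y=7: -309.
Profit is highest at y = 0. Equivalently, the lowest AVC in the table is 71/3 ≈ $23.67 at y = 3, and P = $19 falls below it — price never covers variable cost, so the firm shuts down and loses only its fixed cost.

y = 0 (shut down); profit = -$106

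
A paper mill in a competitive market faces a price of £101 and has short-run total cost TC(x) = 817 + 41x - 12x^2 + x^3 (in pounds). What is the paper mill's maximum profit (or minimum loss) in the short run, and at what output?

Profit = -£17 at x = 10

AVC = 41 - 12x + x^2; min AVC = £5 at x = 6. Since P = £101 ≥ min AVC, the firm produces.
MC = 41 - 24x + 3x^2. Setting P = MC and taking the root on the rising branch gives x* = 10.
TR = 101·10 = 1010. TC = 817 + 210 = 1027. Profit = 1010 − 1027 = -£17.
Shutting down would mean losing the fixed cost of £817, so operating at a loss of £17 is better by £800.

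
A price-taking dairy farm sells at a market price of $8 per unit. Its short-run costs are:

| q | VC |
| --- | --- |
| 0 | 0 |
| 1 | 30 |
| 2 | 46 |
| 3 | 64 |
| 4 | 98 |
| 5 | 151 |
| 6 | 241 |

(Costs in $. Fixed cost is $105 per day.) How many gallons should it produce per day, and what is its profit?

q = 0 (shut down); profit = -$105

Compute π = P·q − TC at each output: q=0: -105; q=1: -127; q=2: -135; q=3: -145; q=4: -171; q=5: -216; q=6: -298.
Profit is highest at q = 0. Equivalently, the lowest AVC in the table is 64/3 ≈ $21.33 at q = 3, and P = $8 falls below it — price never covers variable cost, so the firm shuts down and loses only its fixed cost.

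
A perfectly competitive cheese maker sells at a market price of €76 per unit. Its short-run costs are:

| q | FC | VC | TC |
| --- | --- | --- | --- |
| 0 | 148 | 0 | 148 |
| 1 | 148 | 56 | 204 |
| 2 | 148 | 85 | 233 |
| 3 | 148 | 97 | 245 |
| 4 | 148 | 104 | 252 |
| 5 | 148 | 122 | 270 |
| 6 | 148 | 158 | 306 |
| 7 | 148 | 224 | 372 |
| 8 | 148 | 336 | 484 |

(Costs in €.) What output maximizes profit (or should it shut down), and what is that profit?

Profit at each row (π = 76q − TC): q=0: -148; q=1: -128; q=2: -81; q=3: -17; q=4: 52; q=5: 110; q=6: 150; q=7: 160; q=8: 124.
Profit is maximized at q = 7. AVC there is 224/7 = €32 ≤ P, so producing beats shutting down (which would give -€148).

q = 7; profit = €160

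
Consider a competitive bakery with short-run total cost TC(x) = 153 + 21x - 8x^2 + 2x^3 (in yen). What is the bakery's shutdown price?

The firm shuts down when price falls below the minimum of average variable cost. AVC = VC/x = 21 - 8x + 2x^2.
At the minimum of AVC, MC = AVC. MC = 21 - 16x + 6x^2; setting MC = AVC gives 4x^2 - 8x = 0, so x = 2. min AVC = 13.
So the shutdown price is ¥13.

¥13 per unit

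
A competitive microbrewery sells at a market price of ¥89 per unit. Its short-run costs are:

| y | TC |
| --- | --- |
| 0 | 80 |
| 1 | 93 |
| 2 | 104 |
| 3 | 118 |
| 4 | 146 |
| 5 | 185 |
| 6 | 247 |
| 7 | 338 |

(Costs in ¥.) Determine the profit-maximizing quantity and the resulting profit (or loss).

Compute π = P·y − TC at each output: y=0: -80; y=1: -4; y=2: 74; y=3: 149; y=4: 210; y=5: 260; y=6: 287; y=7: 285.
Profit is maximized at y = 6. AVC there is 167/6 = ¥27.83 ≤ P, so producing beats shutting down (which would give -¥80).

y = 6; profit = ¥287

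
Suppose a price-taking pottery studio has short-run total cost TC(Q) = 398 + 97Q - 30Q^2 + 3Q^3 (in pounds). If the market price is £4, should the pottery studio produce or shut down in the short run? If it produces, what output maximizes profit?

Shut down

Strip out fixed cost: VC = 97Q - 30Q^2 + 3Q^3. Then AVC = 97 - 30Q + 3Q^2 and MC = 97 - 60Q + 9Q^2.
The AVC parabola has its vertex at Q = 30/6 = 5, where AVC = 97 - 30·5 + 3·5^2 = £22.
Since P = £4 < min AVC = £22, price fails to cover variable cost at any output.
The firm minimizes its loss by shutting down and losing only its fixed cost of £398.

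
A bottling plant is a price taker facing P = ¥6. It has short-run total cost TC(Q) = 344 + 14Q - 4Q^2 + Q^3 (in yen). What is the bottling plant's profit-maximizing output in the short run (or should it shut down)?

Strip out fixed cost: VC = 14Q - 4Q^2 + Q^3. Then AVC = 14 - 4Q + Q^2 and MC = 14 - 8Q + 3Q^2.
The AVC parabola has its vertex at Q = 4/2 = 2, where AVC = 14 - 4·2 + 2^2 = ¥10.
P = ¥6 lies below min AVC = ¥10; no output level covers variable cost.
The firm minimizes its loss by shutting down and losing only its fixed cost of ¥344.

Shut down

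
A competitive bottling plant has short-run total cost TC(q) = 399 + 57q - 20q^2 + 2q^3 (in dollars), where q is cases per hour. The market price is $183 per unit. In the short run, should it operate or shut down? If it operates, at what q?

Strip out fixed cost: VC = 57q - 20q^2 + 2q^3. Then AVC = 57 - 20q + 2q^2 and MC = 57 - 40q + 6q^2.
The AVC parabola has its vertex at q = 20/4 = 5, where AVC = 57 - 20·5 + 2·5^2 = $7.
Because $183 ≥ $7, revenue can cover variable cost; the firm operates.
Set P = MC: 183 = 57 - 40q + 6q^2 → -126 - 40q + 6q^2 = 0. The roots are q = -7/3 and q = 9; the profit-maximizing output is on the rising part of MC, so q* = 9.
Check: AVC at q = 9 is $39 ≤ P, so revenue covers variable cost.
Profit = P·q − TC = 183·9 − 750 = $897.

Produce at q = 9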